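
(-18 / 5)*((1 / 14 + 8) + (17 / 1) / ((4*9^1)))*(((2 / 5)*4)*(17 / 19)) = -146404 / 3325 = -44.03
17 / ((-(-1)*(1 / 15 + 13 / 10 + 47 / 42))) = 6.84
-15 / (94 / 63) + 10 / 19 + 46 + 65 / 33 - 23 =910169 / 58938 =15.44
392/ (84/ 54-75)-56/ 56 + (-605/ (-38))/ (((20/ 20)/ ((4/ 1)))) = 720219/ 12559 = 57.35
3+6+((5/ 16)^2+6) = 3865/ 256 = 15.10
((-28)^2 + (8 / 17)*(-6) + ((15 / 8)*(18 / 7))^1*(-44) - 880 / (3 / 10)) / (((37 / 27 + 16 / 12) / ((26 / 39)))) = -5064330 / 8687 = -582.98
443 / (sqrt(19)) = 443* sqrt(19) / 19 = 101.63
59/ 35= 1.69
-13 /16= -0.81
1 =1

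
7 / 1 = 7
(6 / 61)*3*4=72 / 61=1.18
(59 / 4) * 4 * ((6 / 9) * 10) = 1180 / 3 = 393.33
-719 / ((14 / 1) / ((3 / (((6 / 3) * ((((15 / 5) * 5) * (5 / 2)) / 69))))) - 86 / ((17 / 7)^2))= 14337579 / 189616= 75.61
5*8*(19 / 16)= 95 / 2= 47.50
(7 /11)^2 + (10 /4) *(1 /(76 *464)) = 3456477 /8533888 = 0.41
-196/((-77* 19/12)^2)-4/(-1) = 174148/43681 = 3.99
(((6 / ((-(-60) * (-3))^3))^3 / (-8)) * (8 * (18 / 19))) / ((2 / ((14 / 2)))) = 7 / 1938696768000000000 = 0.00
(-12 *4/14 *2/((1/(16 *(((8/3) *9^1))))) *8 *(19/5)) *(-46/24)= 5369856/35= 153424.46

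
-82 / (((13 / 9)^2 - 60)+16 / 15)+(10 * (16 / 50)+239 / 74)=67059417 / 8518510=7.87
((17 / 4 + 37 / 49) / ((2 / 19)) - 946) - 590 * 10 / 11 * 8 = -22376523 / 4312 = -5189.36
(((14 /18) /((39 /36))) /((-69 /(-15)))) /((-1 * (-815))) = 28 /146211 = 0.00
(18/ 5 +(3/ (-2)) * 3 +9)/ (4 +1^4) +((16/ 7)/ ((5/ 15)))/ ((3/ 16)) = 13367/ 350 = 38.19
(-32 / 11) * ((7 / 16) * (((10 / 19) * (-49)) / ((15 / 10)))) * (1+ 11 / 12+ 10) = 44590 / 171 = 260.76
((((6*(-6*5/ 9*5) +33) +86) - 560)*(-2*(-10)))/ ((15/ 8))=-17312/ 3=-5770.67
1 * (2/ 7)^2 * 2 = 0.16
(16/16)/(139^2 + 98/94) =47/908136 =0.00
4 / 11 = 0.36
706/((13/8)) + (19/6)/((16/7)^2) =8687431/19968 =435.07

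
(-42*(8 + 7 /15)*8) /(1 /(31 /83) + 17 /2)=-254.51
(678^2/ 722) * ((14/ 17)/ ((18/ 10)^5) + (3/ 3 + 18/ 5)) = 595211842042/ 201324285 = 2956.48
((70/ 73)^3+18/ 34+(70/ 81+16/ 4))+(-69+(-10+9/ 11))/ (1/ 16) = -7333930444991/ 5892440499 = -1244.63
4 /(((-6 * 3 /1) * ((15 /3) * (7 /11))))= -22 /315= -0.07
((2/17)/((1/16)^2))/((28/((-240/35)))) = -6144/833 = -7.38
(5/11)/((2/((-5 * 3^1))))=-75/22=-3.41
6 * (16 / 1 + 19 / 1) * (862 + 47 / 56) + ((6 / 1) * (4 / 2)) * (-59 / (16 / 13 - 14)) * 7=60286011 / 332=181584.37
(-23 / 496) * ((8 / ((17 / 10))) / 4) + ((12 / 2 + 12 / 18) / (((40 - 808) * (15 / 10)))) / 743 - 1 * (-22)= 21.95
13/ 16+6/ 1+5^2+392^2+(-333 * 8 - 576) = 2407293/ 16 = 150455.81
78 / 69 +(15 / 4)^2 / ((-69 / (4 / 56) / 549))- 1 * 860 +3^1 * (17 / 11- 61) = -2575435 / 2464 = -1045.23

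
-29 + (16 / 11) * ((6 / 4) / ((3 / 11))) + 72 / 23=-411 / 23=-17.87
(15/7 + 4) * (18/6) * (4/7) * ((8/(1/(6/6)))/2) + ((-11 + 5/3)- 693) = -97051/147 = -660.21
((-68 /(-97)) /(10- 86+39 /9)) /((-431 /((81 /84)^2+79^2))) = 249577323 /1761746980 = 0.14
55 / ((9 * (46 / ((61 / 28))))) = 3355 / 11592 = 0.29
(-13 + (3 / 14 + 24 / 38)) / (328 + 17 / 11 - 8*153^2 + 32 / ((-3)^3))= 15741 / 242113466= 0.00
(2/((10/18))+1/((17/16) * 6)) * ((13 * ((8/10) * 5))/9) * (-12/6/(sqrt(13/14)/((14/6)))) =-53648 * sqrt(182)/6885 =-105.12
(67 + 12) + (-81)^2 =6640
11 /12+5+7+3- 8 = 7.92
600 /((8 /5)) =375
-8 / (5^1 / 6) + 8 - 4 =-28 / 5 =-5.60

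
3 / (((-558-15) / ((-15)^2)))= -225 / 191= -1.18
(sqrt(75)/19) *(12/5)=12 *sqrt(3)/19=1.09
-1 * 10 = -10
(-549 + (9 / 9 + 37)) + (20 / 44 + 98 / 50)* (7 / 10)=-700301 / 1375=-509.31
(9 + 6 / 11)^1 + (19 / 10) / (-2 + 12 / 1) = 10709 / 1100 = 9.74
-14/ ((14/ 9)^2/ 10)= -405/ 7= -57.86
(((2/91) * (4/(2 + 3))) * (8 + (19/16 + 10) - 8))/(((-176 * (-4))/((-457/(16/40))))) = -81803/256256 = -0.32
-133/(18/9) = -133/2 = -66.50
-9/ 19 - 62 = -1187/ 19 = -62.47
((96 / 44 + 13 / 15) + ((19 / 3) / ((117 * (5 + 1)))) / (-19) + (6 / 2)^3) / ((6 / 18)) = 3480461 / 38610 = 90.14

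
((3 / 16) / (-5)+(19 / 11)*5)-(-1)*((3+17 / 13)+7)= 227731 / 11440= 19.91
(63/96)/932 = 21/29824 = 0.00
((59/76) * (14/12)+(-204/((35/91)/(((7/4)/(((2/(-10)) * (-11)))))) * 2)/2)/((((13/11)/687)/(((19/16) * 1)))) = -290619.85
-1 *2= -2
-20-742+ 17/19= -14461/19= -761.11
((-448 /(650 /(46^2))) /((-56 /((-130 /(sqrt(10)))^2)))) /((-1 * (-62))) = 110032 /155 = 709.88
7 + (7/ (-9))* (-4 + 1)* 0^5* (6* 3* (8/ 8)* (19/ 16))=7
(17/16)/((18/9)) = 17/32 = 0.53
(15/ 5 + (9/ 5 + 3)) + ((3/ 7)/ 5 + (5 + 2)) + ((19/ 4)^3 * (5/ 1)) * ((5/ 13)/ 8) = 9469401/ 232960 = 40.65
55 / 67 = 0.82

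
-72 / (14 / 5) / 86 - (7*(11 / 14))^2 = -36781 / 1204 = -30.55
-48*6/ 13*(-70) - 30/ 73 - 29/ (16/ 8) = 1535.86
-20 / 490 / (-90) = 1 / 2205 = 0.00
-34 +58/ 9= -248/ 9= -27.56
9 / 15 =3 / 5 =0.60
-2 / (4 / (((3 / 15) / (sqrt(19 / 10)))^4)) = -2 / 9025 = -0.00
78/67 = 1.16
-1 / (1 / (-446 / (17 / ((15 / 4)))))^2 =-11189025 / 1156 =-9679.09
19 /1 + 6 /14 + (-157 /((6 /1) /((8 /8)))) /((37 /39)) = -4223 /518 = -8.15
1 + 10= 11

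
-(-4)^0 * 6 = -6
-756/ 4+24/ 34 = -3201/ 17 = -188.29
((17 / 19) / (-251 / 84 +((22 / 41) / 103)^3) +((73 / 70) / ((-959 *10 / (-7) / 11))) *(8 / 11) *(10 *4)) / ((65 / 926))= -712489273302656888 / 895534870807042921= -0.80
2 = 2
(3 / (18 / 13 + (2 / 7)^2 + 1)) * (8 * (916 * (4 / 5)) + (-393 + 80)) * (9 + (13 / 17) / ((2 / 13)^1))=5037329115 / 53414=94307.28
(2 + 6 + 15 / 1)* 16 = 368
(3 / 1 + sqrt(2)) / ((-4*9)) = -0.12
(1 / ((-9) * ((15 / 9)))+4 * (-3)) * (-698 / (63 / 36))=505352 / 105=4812.88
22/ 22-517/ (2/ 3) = -1549/ 2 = -774.50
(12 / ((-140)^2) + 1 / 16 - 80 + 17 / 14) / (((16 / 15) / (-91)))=60175557 / 8960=6716.02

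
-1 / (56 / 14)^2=-0.06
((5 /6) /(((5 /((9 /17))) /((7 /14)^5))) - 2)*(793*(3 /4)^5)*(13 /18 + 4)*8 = -232630515 /16384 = -14198.64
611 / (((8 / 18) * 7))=5499 / 28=196.39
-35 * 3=-105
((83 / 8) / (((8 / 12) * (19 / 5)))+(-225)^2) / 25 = 3078249 / 1520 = 2025.16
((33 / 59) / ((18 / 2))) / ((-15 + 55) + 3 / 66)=242 / 155937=0.00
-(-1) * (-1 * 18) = -18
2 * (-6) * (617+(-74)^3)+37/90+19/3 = 436976167/90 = 4855290.74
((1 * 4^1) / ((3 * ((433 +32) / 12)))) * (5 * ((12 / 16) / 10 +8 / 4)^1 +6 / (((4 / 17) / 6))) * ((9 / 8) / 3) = 1307 / 620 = 2.11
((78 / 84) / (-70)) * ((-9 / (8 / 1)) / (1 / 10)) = 117 / 784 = 0.15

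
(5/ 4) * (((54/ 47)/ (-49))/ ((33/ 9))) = -0.01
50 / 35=1.43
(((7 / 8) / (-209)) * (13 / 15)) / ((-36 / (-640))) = -364 / 5643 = -0.06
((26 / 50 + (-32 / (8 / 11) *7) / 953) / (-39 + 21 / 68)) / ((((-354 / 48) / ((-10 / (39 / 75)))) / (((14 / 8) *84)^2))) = -183735276480 / 641044027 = -286.62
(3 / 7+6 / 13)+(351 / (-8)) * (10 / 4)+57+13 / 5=-49.20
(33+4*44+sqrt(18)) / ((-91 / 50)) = -10450 / 91-150*sqrt(2) / 91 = -117.17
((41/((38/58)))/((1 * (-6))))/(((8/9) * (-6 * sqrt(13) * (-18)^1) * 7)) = -1189 * sqrt(13)/995904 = -0.00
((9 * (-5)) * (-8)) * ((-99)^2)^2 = 34581456360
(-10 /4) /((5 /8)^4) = -2048 /125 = -16.38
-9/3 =-3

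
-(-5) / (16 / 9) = 45 / 16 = 2.81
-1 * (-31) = 31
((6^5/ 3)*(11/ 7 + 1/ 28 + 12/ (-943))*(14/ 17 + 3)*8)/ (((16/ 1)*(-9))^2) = 2736435/ 448868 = 6.10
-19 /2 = -9.50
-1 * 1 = -1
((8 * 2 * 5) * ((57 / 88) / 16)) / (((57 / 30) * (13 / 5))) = 375 / 572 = 0.66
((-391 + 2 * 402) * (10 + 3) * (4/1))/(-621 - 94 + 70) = -21476/645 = -33.30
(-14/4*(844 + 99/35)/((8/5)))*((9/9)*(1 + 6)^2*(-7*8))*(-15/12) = -50830885/8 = -6353860.62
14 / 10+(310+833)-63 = 5407 / 5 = 1081.40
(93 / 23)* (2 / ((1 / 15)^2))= 41850 / 23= 1819.57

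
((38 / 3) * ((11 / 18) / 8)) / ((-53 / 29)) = -6061 / 11448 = -0.53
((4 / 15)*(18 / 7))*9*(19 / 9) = 13.03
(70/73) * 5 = 350/73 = 4.79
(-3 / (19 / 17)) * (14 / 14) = -51 / 19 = -2.68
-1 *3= -3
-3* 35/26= -105/26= -4.04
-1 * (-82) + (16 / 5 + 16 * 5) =826 / 5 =165.20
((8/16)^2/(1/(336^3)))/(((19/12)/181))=20597649408/19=1084086810.95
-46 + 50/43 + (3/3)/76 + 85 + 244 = 928687/3268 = 284.18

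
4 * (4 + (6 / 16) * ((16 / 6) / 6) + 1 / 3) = 18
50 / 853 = 0.06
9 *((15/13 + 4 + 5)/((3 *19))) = 396/247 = 1.60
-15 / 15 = -1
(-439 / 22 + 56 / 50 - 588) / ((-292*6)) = 111253 / 321200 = 0.35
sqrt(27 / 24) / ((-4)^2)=3*sqrt(2) / 64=0.07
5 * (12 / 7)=60 / 7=8.57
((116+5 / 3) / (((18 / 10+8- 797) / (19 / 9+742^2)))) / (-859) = 8745742675 / 91287648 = 95.80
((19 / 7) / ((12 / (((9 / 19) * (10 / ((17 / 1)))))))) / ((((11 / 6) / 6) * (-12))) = -45 / 2618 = -0.02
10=10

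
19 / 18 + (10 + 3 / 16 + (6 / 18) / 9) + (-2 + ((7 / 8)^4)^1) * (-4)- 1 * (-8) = 689413 / 27648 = 24.94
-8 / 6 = -4 / 3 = -1.33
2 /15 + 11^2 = 1817 /15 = 121.13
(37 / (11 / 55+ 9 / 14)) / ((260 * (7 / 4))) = 74 / 767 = 0.10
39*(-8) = -312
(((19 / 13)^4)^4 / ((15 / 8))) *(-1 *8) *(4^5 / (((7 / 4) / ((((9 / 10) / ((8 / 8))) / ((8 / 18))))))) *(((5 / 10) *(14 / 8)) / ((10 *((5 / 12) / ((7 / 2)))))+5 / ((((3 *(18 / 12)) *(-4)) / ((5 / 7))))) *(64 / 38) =-40359532894217900379159527424 / 20378383656234882630625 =-1980507.07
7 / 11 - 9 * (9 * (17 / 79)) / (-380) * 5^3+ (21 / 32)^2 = 114981319 / 16907264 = 6.80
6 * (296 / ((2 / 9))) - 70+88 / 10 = 39654 / 5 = 7930.80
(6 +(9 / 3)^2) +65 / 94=1475 / 94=15.69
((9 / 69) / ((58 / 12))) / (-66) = -3 / 7337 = -0.00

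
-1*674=-674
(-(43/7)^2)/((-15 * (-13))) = -1849/9555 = -0.19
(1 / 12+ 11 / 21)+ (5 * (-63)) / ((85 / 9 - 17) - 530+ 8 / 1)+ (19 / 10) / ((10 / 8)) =4540537 / 1668100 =2.72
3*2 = 6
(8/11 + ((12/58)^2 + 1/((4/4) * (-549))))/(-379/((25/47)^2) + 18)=-2438640625/4194889900839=-0.00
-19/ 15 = -1.27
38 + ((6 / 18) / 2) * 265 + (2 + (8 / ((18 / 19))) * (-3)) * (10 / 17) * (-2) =3727 / 34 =109.62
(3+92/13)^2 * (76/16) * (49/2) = 15976891/1352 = 11817.23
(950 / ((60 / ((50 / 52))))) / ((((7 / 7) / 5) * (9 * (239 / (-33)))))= -130625 / 111852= -1.17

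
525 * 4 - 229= 1871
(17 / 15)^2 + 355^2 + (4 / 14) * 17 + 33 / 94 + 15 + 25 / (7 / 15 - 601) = 126046.45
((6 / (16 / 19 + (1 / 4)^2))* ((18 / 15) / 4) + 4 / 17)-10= -181738 / 23375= -7.77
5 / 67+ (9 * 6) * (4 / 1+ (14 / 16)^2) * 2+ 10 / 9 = 515.87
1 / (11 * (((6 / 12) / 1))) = 2 / 11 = 0.18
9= 9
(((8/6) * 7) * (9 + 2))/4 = 25.67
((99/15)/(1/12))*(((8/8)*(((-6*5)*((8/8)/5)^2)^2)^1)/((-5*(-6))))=2376/625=3.80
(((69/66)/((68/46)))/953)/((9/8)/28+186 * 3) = 29624/22276553211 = 0.00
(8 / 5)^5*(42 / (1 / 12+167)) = 16515072 / 6265625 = 2.64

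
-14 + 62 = 48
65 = 65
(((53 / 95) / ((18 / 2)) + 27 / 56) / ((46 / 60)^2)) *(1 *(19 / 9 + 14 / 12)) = 7685635 / 2532852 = 3.03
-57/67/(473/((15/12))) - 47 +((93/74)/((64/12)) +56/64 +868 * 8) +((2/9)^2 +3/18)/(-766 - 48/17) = 27401746798263307/3972356818848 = 6898.11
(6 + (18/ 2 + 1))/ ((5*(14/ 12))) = 96/ 35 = 2.74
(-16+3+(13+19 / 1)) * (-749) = -14231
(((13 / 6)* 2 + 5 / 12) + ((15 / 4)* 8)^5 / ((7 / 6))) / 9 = 2314286.24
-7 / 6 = -1.17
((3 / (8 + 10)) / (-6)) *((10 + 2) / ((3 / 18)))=-2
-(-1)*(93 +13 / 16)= 1501 / 16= 93.81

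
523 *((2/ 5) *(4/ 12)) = 1046/ 15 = 69.73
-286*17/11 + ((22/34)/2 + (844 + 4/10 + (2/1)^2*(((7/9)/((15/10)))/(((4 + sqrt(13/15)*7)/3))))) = 403.32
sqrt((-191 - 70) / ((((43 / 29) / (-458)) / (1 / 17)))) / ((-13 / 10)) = -870 * sqrt(334798) / 9503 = -52.97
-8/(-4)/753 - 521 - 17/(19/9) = -529.05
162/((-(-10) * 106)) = 81/530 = 0.15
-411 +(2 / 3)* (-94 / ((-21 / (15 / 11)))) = -94001 / 231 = -406.93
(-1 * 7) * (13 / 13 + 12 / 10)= -77 / 5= -15.40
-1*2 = -2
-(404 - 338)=-66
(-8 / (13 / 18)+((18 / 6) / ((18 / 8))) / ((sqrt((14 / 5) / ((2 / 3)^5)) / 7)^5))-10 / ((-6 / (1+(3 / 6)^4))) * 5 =-1387 / 624+5017600 * sqrt(105) / 4782969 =8.53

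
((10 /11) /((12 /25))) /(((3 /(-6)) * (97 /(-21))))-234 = -233.18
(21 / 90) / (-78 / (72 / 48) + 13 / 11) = -0.00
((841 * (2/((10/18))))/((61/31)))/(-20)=-234639/3050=-76.93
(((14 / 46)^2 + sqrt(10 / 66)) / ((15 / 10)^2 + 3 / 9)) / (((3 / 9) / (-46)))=-552*sqrt(165) / 341 - 3528 / 713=-25.74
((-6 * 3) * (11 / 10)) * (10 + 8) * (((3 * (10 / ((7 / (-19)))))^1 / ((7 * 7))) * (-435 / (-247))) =4651020 / 4459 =1043.06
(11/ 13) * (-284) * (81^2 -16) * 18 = -28310649.23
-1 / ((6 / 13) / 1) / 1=-13 / 6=-2.17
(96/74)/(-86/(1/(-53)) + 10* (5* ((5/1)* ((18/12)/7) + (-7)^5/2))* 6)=-168/325844089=-0.00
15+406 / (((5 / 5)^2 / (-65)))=-26375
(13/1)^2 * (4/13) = 52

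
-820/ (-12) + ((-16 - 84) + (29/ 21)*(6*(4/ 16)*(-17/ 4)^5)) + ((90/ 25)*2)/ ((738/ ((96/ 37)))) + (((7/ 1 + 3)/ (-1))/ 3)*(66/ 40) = -949072626919/ 326215680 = -2909.34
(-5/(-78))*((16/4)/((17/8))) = 80/663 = 0.12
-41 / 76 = -0.54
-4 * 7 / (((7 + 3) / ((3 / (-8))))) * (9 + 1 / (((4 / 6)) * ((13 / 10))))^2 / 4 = 22869 / 845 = 27.06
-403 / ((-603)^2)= -403 / 363609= -0.00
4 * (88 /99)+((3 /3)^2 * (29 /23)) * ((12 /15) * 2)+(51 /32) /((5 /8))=33629 /4140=8.12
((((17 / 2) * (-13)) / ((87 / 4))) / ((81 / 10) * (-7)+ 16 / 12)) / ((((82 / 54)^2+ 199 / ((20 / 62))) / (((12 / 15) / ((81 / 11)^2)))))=388960 / 177901687521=0.00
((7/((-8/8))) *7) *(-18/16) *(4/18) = 12.25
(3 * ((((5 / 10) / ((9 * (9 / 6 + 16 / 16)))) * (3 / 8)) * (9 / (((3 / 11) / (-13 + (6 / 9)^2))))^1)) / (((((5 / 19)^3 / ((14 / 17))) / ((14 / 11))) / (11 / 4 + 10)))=-37978283 / 5000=-7595.66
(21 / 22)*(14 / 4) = 147 / 44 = 3.34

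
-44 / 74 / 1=-22 / 37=-0.59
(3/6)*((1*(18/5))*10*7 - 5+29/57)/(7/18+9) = 13.18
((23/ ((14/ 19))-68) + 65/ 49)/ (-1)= 3475/ 98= 35.46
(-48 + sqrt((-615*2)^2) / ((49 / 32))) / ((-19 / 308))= -1628352 / 133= -12243.25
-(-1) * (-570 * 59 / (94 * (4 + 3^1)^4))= -16815 / 112847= -0.15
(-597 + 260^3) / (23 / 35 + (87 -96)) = -615139105 / 292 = -2106640.77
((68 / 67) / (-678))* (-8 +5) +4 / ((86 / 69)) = 1046260 / 325553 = 3.21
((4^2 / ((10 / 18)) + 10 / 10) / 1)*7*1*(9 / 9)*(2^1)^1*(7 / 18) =7301 / 45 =162.24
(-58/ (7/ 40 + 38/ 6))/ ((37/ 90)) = -626400/ 28897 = -21.68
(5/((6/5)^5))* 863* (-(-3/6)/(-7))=-13484375/108864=-123.86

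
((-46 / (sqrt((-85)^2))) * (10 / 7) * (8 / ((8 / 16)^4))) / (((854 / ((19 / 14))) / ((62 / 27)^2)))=-0.83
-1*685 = -685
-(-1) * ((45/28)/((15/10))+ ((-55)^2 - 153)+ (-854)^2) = 10250647/14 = 732189.07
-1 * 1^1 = -1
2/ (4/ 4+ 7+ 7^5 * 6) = 1/ 50425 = 0.00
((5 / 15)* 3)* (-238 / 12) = -119 / 6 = -19.83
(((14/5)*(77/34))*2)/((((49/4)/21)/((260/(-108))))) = -8008/153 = -52.34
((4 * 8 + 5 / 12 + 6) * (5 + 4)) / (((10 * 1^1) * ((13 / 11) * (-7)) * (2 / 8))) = -15213 / 910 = -16.72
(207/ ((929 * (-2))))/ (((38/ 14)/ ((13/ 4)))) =-18837/ 141208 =-0.13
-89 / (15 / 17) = -1513 / 15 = -100.87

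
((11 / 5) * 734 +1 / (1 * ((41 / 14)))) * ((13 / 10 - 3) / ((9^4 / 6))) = -1876256 / 747225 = -2.51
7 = 7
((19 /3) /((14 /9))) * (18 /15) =171 /35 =4.89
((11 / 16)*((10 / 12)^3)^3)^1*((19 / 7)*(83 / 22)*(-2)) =-3080078125 / 1128701952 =-2.73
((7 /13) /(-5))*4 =-28 /65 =-0.43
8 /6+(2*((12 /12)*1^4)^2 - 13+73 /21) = -130 /21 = -6.19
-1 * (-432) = 432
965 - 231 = 734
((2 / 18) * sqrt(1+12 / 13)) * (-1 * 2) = -10 * sqrt(13) / 117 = -0.31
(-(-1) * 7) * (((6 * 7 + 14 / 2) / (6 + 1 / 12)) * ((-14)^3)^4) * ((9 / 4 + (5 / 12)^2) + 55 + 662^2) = 306835729881563107240960 / 219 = 1401076392153256197447.31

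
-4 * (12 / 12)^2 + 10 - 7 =-1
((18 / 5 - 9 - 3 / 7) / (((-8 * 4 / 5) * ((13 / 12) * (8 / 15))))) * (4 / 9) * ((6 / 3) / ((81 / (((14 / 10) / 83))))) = 0.00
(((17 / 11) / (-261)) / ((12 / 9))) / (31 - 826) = 0.00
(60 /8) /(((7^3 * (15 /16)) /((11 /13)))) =88 /4459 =0.02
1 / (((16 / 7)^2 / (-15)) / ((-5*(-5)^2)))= 91875 / 256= 358.89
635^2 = 403225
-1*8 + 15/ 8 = -49/ 8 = -6.12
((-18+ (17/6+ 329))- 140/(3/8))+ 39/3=-46.50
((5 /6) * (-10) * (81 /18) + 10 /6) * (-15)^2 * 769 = -6200062.50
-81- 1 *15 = -96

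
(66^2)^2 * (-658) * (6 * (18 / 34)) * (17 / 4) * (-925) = 155911136396400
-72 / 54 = -4 / 3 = -1.33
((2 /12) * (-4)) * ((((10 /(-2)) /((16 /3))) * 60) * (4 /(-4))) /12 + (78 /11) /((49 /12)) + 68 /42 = 2983 /12936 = 0.23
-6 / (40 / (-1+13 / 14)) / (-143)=-0.00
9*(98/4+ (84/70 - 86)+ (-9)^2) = 1863/10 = 186.30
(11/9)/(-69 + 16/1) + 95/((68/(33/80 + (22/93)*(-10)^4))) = 53178500441/16088256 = 3305.42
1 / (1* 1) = 1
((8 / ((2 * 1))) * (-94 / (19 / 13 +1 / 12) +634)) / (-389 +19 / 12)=-6630240 / 1120409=-5.92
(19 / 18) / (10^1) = 19 / 180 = 0.11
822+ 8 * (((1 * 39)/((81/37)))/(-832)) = 177515/216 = 821.83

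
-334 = -334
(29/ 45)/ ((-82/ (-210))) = 203/ 123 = 1.65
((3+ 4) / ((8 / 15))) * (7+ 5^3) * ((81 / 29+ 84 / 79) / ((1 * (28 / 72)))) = 39359925 / 2291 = 17180.24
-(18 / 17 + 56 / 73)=-2266 / 1241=-1.83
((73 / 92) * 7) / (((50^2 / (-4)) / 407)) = -207977 / 57500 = -3.62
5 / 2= 2.50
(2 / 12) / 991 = 0.00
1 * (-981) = -981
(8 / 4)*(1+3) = 8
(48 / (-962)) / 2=-12 / 481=-0.02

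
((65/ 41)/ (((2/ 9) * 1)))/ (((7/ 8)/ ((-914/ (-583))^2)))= 1954826640/ 97548143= 20.04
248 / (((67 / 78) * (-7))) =-19344 / 469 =-41.25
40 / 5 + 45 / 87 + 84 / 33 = 3529 / 319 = 11.06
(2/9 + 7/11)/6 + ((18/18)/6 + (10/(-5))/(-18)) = 125/297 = 0.42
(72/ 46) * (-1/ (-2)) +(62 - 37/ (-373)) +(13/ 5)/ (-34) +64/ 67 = 6230350781/ 97714810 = 63.76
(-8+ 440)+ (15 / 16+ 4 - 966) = -8465 / 16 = -529.06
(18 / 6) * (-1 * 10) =-30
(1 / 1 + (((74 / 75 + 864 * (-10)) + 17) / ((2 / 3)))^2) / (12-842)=-418157518301 / 2075000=-201521.70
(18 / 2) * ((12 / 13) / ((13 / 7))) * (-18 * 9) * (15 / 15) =-122472 / 169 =-724.69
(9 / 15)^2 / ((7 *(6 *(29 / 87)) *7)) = 0.00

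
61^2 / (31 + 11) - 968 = -36935 / 42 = -879.40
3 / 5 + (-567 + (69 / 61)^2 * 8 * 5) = -9585672 / 18605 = -515.22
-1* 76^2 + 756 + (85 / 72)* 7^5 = 1067155 / 72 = 14821.60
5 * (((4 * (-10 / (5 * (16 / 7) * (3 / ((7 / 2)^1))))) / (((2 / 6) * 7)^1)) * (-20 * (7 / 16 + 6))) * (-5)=-90125 / 16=-5632.81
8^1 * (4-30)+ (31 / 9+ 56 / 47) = -86023 / 423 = -203.36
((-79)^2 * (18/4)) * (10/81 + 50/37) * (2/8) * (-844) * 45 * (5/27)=-72756017750/999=-72828846.60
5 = 5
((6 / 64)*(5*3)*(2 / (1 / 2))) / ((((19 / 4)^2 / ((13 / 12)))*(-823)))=-195 / 594206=-0.00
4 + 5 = 9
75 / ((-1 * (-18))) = 25 / 6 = 4.17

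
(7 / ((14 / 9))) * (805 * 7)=25357.50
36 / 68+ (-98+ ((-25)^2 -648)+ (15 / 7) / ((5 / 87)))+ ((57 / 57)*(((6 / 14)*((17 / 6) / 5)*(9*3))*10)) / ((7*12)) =-274571 / 3332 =-82.40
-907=-907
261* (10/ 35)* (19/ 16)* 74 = 183483/ 28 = 6552.96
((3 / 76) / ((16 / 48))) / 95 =9 / 7220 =0.00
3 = 3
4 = 4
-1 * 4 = -4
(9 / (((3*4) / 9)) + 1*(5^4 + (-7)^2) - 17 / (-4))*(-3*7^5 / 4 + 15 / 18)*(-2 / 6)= 2878008.47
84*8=672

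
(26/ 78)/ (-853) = -0.00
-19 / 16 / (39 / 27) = -171 / 208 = -0.82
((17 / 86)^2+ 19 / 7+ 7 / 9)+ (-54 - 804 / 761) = -18270195457 / 354586428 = -51.53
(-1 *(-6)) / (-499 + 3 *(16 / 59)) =-354 / 29393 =-0.01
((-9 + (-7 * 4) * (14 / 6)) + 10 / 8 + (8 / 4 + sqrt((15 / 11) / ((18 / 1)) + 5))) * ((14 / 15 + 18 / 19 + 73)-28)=-11396933 / 3420 + 13361 * sqrt(22110) / 18810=-3226.82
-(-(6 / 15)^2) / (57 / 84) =112 / 475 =0.24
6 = 6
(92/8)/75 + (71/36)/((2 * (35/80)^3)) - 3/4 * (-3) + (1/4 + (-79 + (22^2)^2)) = 18073723546/77175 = 234191.43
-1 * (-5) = 5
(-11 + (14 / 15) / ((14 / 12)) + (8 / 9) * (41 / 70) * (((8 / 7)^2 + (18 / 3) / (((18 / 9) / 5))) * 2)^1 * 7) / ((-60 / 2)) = -239581 / 66150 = -3.62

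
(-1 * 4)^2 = 16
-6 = -6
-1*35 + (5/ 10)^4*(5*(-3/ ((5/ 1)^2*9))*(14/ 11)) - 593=-828967/ 1320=-628.01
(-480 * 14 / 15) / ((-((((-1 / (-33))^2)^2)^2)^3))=1246271234472366342827497453263692841408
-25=-25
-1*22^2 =-484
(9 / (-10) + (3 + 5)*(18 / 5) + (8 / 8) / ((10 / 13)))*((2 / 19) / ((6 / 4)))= 584 / 285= 2.05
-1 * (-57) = 57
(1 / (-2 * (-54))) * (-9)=-1 / 12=-0.08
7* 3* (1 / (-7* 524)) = -3 / 524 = -0.01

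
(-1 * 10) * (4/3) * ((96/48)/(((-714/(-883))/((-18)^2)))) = -1271520/119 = -10685.04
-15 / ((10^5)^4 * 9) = -1 / 60000000000000000000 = -0.00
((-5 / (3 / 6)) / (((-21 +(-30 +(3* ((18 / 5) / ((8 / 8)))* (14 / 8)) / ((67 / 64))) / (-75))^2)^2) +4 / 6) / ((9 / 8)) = 14848250590035205190176 / 25058415352130941961547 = 0.59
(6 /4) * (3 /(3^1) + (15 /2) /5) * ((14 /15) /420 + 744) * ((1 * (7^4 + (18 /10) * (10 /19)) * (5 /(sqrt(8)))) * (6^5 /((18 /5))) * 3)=2062707286995 * sqrt(2) /38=76766016328.27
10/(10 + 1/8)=80/81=0.99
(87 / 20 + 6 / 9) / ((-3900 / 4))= -301 / 58500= -0.01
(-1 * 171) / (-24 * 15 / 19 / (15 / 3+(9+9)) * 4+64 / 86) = 67.03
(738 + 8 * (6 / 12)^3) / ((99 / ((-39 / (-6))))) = 9607 / 198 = 48.52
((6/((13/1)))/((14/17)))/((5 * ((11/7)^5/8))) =979608/10468315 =0.09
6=6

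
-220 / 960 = -11 / 48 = -0.23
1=1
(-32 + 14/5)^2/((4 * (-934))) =-0.23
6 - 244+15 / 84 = -6659 / 28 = -237.82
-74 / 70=-37 / 35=-1.06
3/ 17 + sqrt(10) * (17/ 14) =3/ 17 + 17 * sqrt(10)/ 14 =4.02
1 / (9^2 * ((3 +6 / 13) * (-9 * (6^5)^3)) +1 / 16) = -208 / 246790694704250867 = -0.00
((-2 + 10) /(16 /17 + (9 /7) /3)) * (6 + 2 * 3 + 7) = 18088 /163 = 110.97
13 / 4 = 3.25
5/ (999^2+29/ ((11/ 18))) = 55/ 10978533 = 0.00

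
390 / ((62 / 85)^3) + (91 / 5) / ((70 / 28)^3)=74933235767 / 74477500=1006.12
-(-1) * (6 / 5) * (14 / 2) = 42 / 5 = 8.40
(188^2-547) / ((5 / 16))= 556752 / 5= 111350.40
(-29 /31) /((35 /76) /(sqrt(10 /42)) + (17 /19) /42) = 1573656 /70301459 - 6803748*sqrt(105) /70301459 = -0.97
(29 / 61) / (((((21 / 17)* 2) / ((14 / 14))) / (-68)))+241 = 291959 / 1281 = 227.91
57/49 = 1.16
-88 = -88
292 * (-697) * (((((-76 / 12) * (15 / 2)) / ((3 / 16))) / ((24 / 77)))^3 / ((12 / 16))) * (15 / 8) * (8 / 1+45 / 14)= 2233419205259598125 / 729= 3063675178682576.30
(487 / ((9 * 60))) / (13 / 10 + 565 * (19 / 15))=487 / 387162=0.00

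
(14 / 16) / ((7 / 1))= 1 / 8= 0.12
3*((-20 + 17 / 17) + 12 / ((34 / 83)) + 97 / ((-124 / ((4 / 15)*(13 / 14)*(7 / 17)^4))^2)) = 62107837627217557 / 2011110870240300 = 30.88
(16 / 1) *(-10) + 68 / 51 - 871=-3089 / 3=-1029.67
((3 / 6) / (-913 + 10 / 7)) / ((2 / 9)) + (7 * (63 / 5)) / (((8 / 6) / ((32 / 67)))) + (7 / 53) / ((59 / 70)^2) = 5569937636347 / 175279419580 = 31.78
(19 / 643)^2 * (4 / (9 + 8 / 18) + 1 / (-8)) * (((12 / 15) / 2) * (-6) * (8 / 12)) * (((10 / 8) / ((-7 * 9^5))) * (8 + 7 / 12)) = 1078307 / 99608100004080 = 0.00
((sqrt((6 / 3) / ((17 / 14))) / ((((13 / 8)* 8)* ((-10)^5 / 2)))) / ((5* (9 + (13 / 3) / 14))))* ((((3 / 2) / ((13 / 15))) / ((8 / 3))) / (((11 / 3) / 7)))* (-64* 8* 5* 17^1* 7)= 666792* sqrt(119) / 454293125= 0.02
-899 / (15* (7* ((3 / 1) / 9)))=-899 / 35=-25.69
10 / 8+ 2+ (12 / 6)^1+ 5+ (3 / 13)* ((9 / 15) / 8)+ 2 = 6379 / 520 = 12.27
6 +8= 14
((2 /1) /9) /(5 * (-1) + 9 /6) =-4 /63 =-0.06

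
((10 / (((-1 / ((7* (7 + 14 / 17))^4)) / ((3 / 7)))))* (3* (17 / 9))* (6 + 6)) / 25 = -2575798735272 / 24565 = -104856451.67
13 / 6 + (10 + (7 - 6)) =79 / 6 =13.17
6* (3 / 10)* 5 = 9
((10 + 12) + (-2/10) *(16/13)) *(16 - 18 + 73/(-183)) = -620746/11895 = -52.19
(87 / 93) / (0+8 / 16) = 58 / 31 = 1.87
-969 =-969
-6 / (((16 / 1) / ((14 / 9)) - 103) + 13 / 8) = 336 / 5101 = 0.07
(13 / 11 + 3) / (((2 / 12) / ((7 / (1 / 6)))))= 11592 / 11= 1053.82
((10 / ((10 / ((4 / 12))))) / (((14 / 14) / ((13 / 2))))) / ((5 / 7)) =91 / 30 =3.03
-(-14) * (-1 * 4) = -56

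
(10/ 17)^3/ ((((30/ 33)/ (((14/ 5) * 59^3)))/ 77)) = 48707683640/ 4913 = 9914041.04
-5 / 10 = -1 / 2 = -0.50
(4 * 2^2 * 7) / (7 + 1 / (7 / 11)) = 196 / 15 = 13.07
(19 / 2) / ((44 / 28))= 133 / 22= 6.05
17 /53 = 0.32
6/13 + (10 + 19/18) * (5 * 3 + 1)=20750/117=177.35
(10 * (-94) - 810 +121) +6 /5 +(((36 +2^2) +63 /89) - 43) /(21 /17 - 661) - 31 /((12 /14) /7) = -7041084757 /3743340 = -1880.96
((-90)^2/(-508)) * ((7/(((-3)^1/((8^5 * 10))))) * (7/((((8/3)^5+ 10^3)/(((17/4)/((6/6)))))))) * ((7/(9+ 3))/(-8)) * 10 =-233036.64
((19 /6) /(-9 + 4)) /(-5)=0.13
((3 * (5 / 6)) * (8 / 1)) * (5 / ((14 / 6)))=300 / 7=42.86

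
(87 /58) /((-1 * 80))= -3 /160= -0.02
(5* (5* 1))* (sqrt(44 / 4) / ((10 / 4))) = 10* sqrt(11) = 33.17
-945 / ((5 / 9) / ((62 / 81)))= -1302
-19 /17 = -1.12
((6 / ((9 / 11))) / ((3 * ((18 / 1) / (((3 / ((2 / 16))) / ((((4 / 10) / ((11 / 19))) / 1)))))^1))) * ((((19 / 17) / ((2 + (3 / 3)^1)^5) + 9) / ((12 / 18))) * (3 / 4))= 47.79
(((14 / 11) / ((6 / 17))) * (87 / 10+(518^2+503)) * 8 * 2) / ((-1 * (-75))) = 853105288 / 4125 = 206813.40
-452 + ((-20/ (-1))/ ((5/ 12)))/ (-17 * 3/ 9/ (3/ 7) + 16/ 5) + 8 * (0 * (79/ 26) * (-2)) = -206012/ 451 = -456.79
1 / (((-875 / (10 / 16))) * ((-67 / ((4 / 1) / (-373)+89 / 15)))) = 33137 / 524811000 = 0.00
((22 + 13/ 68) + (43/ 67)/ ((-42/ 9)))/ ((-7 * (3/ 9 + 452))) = -2110005/ 302942108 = -0.01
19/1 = 19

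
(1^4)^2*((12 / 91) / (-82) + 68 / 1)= 253702 / 3731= 68.00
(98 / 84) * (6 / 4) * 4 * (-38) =-266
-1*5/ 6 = -5/ 6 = -0.83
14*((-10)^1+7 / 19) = -2562 / 19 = -134.84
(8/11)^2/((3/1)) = 64/363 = 0.18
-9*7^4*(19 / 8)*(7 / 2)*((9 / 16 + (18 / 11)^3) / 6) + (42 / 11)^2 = -100858737861 / 681472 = -148001.29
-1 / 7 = -0.14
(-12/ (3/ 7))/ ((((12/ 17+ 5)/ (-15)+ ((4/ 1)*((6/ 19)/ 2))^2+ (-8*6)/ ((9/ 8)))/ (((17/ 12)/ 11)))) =3651515/ 43185747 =0.08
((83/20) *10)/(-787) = -83/1574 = -0.05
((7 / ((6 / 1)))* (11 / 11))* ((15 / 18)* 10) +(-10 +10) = 175 / 18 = 9.72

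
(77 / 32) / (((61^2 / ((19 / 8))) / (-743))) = -1087009 / 952576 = -1.14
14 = 14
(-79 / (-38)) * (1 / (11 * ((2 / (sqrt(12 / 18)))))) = 79 * sqrt(6) / 2508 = 0.08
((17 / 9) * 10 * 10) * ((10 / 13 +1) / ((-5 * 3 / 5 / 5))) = -195500 / 351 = -556.98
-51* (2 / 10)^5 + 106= 331199 / 3125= 105.98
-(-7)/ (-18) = -0.39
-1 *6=-6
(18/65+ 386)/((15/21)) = 175756/325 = 540.79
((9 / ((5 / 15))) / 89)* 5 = 135 / 89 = 1.52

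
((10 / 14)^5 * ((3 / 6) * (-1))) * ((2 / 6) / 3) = -3125 / 302526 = -0.01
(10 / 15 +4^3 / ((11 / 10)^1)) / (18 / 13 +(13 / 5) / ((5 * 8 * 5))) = 25246000 / 599577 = 42.11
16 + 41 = 57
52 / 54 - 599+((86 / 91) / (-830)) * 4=-609796099 / 1019655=-598.04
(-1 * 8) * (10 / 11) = -80 / 11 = -7.27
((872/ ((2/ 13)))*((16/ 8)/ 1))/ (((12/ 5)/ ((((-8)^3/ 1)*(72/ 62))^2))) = 1604698767360/ 961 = 1669821818.27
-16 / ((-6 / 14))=112 / 3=37.33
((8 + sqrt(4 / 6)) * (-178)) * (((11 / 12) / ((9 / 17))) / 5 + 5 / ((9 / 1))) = -173372 / 135 - 43343 * sqrt(6) / 810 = -1415.31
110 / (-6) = -55 / 3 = -18.33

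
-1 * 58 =-58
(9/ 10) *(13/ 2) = 117/ 20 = 5.85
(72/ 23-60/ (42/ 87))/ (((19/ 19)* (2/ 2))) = -19506/ 161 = -121.16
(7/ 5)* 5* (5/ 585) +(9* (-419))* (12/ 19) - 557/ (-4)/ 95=-105821851/ 44460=-2380.16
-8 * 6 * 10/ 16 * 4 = -120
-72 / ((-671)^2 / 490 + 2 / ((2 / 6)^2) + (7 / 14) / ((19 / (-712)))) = -670320 / 8547719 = -0.08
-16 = -16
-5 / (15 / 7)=-7 / 3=-2.33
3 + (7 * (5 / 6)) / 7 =3.83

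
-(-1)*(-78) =-78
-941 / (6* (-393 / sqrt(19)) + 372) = 554249 / 244239 + 123271* sqrt(19) / 162826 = 5.57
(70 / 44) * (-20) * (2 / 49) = -100 / 77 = -1.30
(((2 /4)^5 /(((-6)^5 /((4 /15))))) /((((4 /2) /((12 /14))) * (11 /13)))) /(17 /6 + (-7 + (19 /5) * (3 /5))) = 65 /225929088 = 0.00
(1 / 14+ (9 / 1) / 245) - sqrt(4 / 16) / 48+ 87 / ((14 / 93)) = 13595179 / 23520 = 578.03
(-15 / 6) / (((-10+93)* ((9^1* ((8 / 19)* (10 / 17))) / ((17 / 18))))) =-5491 / 430272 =-0.01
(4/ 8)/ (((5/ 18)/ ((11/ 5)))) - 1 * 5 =-26/ 25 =-1.04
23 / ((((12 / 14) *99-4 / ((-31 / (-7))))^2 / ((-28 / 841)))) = -7581329 / 69781033921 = -0.00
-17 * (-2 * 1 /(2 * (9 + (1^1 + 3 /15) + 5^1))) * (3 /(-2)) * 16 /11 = -510 /209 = -2.44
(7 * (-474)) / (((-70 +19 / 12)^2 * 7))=-68256 / 674041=-0.10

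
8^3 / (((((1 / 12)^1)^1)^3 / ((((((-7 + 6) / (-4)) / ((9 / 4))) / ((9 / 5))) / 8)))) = 20480 / 3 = 6826.67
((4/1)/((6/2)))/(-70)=-2/105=-0.02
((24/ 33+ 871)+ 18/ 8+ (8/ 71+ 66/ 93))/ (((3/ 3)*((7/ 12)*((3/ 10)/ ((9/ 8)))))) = 3812359275/ 677908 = 5623.71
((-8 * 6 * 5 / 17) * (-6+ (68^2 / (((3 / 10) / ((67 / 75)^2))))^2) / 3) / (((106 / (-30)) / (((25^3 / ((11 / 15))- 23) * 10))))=12911807407673695889536 / 301046625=42889726492279.05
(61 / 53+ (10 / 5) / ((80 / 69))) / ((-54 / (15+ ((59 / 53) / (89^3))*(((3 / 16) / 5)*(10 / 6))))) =-54673053390683 / 68437713749760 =-0.80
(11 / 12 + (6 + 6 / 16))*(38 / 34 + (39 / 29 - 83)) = -2316125 / 3944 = -587.25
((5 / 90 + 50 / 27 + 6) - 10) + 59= 3073 / 54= 56.91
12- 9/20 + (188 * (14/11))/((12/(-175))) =-2295377/660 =-3477.84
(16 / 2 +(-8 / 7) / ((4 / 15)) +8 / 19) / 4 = 275 / 266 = 1.03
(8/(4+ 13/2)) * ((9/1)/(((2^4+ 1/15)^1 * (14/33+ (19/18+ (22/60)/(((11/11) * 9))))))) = 0.28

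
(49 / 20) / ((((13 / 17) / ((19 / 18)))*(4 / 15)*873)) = 15827 / 1089504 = 0.01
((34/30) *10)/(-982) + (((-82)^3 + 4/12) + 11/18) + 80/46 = -112078235677/203274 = -551365.33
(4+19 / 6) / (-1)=-43 / 6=-7.17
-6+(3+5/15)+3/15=-37/15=-2.47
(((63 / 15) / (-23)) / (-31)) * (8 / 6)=28 / 3565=0.01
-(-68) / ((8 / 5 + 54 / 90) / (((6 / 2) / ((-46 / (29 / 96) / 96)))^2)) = 643365 / 5819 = 110.56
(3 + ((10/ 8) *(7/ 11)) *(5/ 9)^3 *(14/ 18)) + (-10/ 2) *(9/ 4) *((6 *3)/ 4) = -27435901/ 577368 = -47.52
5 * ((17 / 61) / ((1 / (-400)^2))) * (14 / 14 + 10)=149600000 / 61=2452459.02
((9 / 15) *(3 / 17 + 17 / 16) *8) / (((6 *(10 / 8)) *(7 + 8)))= 337 / 6375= 0.05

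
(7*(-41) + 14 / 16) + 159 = -1017 / 8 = -127.12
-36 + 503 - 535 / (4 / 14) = -2811 / 2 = -1405.50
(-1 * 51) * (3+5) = -408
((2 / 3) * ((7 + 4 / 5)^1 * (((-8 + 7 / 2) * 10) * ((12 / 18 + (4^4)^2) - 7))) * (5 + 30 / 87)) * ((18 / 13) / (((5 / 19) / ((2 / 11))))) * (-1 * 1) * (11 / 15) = 8336946312 / 145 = 57496181.46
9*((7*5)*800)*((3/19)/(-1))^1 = -756000/19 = -39789.47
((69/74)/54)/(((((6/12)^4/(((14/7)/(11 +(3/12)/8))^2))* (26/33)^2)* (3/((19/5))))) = 216584192/11687701155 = 0.02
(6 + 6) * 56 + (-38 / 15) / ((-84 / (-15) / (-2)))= 14131 / 21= 672.90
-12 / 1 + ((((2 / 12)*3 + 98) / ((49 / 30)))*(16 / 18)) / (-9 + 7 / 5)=-53216 / 2793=-19.05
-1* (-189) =189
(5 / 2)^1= 5 / 2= 2.50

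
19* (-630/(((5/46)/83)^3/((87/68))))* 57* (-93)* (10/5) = 72291968281815866.94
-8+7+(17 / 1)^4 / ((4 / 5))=417601 / 4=104400.25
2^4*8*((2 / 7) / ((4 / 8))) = 73.14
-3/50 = -0.06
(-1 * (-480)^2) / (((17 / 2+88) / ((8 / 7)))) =-3686400 / 1351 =-2728.65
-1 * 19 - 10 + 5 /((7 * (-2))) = -411 /14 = -29.36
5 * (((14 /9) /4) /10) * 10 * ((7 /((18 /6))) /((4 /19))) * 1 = 4655 /216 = 21.55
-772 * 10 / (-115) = 1544 / 23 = 67.13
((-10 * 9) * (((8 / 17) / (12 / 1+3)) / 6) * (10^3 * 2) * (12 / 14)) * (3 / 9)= -32000 / 119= -268.91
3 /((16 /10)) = 15 /8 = 1.88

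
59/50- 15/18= 26/75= 0.35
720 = 720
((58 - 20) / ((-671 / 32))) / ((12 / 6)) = -608 / 671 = -0.91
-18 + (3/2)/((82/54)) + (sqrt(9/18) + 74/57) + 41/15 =-101119/7790 + sqrt(2)/2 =-12.27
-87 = -87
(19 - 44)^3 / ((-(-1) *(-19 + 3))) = 15625 / 16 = 976.56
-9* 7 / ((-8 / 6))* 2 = 189 / 2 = 94.50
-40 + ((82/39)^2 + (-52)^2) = 2668.42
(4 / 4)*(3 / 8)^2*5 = 45 / 64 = 0.70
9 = 9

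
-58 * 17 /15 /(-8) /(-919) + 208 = 207.99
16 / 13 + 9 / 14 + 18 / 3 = 1433 / 182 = 7.87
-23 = -23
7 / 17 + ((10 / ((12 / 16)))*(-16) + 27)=-9482 / 51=-185.92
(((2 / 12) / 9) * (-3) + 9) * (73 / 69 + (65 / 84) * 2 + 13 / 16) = 2935 / 96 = 30.57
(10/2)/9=5/9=0.56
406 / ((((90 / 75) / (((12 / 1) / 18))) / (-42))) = -9473.33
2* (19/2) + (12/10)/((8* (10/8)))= 478/25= 19.12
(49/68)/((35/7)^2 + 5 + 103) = 7/1292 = 0.01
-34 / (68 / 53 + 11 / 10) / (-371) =340 / 8841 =0.04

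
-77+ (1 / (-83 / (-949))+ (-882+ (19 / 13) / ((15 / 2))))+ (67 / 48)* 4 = -60971359 / 64740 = -941.79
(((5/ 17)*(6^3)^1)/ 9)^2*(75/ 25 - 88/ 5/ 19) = 567360/ 5491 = 103.33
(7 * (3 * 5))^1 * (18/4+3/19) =18585/38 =489.08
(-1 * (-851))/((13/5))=4255/13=327.31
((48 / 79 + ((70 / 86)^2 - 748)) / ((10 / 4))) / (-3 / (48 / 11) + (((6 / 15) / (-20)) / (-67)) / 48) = 7015741369920 / 16148002979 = 434.46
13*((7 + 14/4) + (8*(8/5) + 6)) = 3809/10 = 380.90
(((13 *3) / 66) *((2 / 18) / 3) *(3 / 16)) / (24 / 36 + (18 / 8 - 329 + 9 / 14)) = -91 / 7216968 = -0.00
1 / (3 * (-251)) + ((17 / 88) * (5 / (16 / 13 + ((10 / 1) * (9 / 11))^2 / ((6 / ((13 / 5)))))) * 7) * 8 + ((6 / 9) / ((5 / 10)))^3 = 78840775 / 18962046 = 4.16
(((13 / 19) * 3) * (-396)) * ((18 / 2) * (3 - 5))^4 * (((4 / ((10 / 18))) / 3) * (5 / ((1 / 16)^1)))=-311279874048 / 19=-16383151265.68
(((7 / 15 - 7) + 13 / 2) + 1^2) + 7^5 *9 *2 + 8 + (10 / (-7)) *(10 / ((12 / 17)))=21176031 / 70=302514.73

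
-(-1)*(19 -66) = -47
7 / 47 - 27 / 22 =-1115 / 1034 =-1.08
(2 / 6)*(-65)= -21.67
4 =4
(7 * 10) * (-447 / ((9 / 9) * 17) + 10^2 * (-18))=-2173290 / 17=-127840.59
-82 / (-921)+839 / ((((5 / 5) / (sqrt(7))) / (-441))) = 82 / 921 - 369999 * sqrt(7) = -978925.25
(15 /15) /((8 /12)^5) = 243 /32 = 7.59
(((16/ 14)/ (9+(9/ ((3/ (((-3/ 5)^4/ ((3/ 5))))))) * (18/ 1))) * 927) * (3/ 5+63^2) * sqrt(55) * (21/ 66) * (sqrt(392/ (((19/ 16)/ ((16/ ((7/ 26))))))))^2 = 9421248912.74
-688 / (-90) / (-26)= -172 / 585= -0.29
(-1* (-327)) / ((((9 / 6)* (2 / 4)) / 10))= 4360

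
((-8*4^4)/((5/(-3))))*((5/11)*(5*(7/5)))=43008/11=3909.82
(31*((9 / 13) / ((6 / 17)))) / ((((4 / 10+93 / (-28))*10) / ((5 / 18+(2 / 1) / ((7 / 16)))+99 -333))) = 1170467 / 2454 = 476.96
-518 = -518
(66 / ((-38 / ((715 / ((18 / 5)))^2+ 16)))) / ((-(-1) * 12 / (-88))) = 1547082889 / 3078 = 502626.02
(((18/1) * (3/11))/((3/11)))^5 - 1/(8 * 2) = 30233087/16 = 1889567.94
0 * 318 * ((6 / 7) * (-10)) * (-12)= 0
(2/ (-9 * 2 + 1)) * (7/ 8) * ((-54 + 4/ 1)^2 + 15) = -258.90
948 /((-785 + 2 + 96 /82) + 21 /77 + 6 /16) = -1140128 /939501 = -1.21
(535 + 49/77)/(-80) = -1473/220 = -6.70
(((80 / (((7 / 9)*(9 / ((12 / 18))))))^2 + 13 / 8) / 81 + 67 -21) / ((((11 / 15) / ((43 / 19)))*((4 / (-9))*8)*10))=-574302023 / 141571584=-4.06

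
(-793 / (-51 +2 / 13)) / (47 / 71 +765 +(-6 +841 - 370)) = 731939 / 57756197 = 0.01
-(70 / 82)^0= -1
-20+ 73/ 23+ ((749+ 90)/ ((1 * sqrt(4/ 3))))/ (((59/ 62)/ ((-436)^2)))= -387/ 23+ 4944206864 * sqrt(3)/ 59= 145146042.35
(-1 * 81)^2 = 6561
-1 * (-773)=773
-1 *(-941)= 941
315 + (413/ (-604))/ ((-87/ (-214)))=8232119/ 26274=313.32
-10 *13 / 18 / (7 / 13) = -845 / 63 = -13.41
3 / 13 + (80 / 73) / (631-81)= 0.23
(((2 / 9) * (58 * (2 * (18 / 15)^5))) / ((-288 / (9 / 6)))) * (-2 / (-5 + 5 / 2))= -4176 / 15625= -0.27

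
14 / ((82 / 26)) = 182 / 41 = 4.44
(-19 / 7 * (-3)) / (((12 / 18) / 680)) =58140 / 7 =8305.71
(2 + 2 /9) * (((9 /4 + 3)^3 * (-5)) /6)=-8575 /32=-267.97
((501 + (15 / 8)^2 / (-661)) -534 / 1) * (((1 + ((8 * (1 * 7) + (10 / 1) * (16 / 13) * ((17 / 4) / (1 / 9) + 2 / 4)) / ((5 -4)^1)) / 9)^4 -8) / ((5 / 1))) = -1146483566972568174083 / 13212154088640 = -86774916.44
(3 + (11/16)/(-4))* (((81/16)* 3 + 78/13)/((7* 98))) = 61359/702464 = 0.09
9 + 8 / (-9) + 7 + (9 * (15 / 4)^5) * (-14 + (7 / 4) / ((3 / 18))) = -430287097 / 18432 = -23344.57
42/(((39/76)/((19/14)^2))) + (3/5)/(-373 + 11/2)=150.75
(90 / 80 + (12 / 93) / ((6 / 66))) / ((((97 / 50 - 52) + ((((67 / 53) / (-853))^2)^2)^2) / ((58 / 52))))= -7983008137337211175482507060426777518929475 / 140817000364265255108756202568183125221205112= -0.06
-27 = -27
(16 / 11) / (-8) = -2 / 11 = -0.18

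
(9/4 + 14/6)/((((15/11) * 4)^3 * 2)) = 14641/1036800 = 0.01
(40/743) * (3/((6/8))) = 160/743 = 0.22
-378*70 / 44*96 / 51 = -1131.98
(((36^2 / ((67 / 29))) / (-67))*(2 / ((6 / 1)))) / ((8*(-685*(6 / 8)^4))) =14848 / 9224895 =0.00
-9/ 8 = -1.12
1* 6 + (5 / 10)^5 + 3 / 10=1013 / 160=6.33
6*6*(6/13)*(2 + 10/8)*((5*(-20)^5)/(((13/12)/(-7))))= 72576000000/13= 5582769230.77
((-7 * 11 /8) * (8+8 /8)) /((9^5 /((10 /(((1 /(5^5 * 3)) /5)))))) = -6015625 /8748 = -687.66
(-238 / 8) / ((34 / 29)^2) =-5887 / 272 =-21.64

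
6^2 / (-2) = -18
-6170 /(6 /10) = -30850 /3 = -10283.33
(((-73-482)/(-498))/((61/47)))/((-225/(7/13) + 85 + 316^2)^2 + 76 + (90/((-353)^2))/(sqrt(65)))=5217495714608970837535672090/60183661411221491487650303858434891469-23412816785295 *sqrt(65)/240734645644885965950601215433739565876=0.00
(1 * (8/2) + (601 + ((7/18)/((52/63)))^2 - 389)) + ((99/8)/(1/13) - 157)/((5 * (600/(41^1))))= 438605587/2028000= 216.27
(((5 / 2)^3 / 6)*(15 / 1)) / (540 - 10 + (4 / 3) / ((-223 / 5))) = 16725 / 226912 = 0.07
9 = 9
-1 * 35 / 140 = -1 / 4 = -0.25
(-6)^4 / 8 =162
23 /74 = 0.31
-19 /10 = -1.90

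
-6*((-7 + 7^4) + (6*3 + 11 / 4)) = -28977 / 2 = -14488.50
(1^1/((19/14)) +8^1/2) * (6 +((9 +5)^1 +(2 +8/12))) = 2040/19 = 107.37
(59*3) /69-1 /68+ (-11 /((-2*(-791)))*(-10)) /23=3159039 /1237124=2.55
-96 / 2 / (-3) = 16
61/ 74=0.82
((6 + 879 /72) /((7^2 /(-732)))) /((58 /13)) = -60.97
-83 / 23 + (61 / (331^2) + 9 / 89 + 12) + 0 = 1904733291 / 224271367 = 8.49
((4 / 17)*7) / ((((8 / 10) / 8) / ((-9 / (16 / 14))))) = -2205 / 17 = -129.71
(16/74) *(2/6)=8/111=0.07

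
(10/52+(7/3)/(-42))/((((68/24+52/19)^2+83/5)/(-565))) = -65268800/40232309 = -1.62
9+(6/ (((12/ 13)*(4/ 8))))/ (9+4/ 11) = 1070/ 103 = 10.39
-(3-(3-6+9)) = 3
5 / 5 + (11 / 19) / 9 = 182 / 171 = 1.06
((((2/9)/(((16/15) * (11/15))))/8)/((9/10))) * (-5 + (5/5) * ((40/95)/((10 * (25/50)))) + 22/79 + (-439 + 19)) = -26557525/1585056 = -16.75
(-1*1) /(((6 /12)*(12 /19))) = -19 /6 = -3.17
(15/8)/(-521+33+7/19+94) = -95/19944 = -0.00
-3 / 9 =-1 / 3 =-0.33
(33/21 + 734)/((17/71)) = 365579/119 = 3072.09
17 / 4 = 4.25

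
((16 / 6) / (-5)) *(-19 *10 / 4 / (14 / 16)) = 608 / 21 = 28.95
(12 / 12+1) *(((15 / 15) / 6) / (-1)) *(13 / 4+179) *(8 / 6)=-81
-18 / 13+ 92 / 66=4 / 429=0.01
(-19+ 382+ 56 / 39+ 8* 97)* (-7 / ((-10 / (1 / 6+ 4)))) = 1556695 / 468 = 3326.27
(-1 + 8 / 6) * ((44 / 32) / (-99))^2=1 / 15552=0.00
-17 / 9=-1.89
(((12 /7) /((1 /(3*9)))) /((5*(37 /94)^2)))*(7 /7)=2862864 /47915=59.75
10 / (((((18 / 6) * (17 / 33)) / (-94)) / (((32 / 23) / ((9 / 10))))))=-3308800 / 3519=-940.27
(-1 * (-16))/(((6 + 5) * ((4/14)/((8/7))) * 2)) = 32/11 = 2.91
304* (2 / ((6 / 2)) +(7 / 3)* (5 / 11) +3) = 15808 / 11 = 1437.09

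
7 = 7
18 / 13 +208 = 2722 / 13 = 209.38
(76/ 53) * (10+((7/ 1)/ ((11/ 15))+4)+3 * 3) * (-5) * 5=-680200/ 583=-1166.72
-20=-20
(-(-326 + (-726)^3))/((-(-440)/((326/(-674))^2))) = 5083413585319/24985180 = 203457.15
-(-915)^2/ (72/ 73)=-6790825/ 8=-848853.12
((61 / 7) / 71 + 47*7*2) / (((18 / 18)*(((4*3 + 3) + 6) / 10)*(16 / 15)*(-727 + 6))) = -8177175 / 20066872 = -0.41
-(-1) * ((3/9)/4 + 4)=49/12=4.08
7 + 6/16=59/8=7.38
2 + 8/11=30/11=2.73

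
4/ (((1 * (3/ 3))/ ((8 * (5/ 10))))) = 16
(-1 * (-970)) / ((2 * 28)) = 485 / 28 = 17.32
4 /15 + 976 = 14644 /15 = 976.27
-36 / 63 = -0.57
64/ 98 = 32/ 49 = 0.65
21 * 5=105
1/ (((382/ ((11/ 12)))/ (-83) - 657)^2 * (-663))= -833569/ 242213511954375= -0.00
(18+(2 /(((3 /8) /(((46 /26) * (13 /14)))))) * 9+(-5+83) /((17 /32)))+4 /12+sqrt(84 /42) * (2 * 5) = 10 * sqrt(2)+87113 /357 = 258.16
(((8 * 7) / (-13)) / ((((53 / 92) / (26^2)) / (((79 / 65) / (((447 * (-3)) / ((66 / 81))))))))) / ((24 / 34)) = 152220992 / 28784565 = 5.29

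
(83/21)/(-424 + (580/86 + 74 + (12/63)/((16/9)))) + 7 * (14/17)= 7130806/1239453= 5.75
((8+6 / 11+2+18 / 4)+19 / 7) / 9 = 2735 / 1386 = 1.97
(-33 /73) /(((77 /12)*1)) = -36 /511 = -0.07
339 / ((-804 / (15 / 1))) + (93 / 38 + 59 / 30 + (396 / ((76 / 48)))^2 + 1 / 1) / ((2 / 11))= 499311088273 / 1451220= 344062.99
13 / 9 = 1.44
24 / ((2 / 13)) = 156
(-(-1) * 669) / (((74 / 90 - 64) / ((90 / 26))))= -1354725 / 36959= -36.65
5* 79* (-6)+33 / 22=-4737 / 2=-2368.50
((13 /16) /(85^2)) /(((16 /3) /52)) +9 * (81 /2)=168545307 /462400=364.50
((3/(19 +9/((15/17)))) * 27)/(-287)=-405/41902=-0.01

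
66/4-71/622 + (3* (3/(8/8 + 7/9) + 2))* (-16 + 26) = 316003/2488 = 127.01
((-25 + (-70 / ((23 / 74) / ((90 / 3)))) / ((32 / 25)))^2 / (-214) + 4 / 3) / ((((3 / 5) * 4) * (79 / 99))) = -39281284443005 / 572369536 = -68629.24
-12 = -12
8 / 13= 0.62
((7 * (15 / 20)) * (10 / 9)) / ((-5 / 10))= -35 / 3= -11.67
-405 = -405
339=339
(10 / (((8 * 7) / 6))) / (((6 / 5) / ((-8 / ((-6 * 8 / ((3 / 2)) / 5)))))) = 125 / 112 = 1.12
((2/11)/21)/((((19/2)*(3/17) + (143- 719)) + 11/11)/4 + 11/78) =-3536/58479883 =-0.00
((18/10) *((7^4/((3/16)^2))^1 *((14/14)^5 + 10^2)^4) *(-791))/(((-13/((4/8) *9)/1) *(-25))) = -227670424745000832/1625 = -140104876766154.36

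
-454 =-454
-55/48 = -1.15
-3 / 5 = -0.60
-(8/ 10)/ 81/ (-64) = 1/ 6480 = 0.00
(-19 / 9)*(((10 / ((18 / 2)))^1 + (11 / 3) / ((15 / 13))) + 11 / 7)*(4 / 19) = -7384 / 2835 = -2.60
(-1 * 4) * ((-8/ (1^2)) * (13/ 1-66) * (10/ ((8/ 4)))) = -8480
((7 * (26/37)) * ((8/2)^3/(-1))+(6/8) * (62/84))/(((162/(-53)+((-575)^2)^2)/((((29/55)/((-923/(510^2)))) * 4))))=21566615310/12622173005184743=0.00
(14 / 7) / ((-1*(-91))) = 2 / 91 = 0.02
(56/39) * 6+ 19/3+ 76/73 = 45523/2847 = 15.99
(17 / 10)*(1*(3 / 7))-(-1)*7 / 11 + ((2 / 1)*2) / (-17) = 14787 / 13090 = 1.13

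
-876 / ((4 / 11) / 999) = -2406591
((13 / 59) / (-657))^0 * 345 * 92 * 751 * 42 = 1001143080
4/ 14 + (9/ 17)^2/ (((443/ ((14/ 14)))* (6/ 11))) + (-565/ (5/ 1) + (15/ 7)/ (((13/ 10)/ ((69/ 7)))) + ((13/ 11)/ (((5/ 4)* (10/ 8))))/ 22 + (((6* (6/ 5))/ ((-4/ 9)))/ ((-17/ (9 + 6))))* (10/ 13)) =-42153475103533/ 493396853950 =-85.44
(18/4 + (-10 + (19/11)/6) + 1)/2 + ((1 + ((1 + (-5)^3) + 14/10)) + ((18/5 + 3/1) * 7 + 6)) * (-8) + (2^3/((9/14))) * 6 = 207161/330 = 627.76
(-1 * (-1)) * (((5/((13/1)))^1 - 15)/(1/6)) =-1140/13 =-87.69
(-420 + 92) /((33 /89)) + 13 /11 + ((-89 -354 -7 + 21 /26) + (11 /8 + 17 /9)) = -13687015 /10296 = -1329.35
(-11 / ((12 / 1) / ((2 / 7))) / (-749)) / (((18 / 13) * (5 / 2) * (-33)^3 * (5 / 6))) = -13 / 3853998225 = -0.00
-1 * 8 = -8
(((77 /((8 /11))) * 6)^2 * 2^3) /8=6456681 /16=403542.56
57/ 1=57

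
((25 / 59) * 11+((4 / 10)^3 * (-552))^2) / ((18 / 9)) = 626.36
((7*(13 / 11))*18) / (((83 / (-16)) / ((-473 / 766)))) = 563472 / 31789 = 17.73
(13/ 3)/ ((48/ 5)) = 65/ 144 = 0.45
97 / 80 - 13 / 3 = -749 / 240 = -3.12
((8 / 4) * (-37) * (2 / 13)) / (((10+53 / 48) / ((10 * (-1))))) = 71040 / 6929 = 10.25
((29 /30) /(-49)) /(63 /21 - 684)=29 /1001070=0.00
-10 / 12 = -5 / 6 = -0.83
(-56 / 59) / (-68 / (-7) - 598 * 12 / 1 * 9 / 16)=784 / 3326125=0.00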